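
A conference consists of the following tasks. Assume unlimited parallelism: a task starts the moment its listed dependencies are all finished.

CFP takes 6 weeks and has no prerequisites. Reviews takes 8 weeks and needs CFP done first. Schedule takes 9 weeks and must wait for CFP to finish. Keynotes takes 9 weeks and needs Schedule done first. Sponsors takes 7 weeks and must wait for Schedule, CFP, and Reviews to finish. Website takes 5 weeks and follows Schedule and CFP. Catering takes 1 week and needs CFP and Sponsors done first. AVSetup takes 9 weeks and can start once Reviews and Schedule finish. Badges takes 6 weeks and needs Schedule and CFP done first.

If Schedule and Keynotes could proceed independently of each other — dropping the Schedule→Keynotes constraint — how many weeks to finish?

With the dependency in place, CFP→Schedule→Keynotes = 6+9+9 = 24 sets the finish at 24 weeks.
Without Schedule→Keynotes, Keynotes's earliest start moves from 15 to 0.
After: CFP→Schedule→AVSetup = 6+9+9 = 24 → 24 weeks.

24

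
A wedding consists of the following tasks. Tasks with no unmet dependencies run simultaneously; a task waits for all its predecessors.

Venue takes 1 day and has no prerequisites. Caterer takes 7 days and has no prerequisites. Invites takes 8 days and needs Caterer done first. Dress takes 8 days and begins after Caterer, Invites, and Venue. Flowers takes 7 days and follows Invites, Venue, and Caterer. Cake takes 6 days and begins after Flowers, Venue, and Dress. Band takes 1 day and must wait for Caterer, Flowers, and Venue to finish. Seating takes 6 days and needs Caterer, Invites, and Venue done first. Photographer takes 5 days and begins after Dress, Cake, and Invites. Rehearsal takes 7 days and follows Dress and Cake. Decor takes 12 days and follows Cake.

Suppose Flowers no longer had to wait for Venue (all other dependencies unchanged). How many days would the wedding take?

Before: longest chain Caterer→Invites→Dress→Cake→Decor = 7+8+8+6+12 = 41, finish 41.
Dropping Venue→Flowers doesn't change Flowers's earliest start (15); another predecessor still binds.
The longest chain is now Caterer→Invites→Dress→Cake→Decor = 7+8+8+6+12 = 41, so the wedding takes 41 days.

41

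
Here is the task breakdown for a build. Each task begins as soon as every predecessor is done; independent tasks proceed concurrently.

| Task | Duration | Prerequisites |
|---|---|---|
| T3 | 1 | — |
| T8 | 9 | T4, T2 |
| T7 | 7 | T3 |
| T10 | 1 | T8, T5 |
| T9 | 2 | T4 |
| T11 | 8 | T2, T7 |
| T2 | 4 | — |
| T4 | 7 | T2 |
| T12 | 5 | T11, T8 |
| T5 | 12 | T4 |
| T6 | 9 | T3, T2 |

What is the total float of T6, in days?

T2→T4→T8→T12 = 4+7+9+5 = 25 sets the makespan at 25 days.
Longest path through T6: 13 days (earliest finish 13, latest finish 25).
Slack of T6 = 16 − 4 = 12 days.

12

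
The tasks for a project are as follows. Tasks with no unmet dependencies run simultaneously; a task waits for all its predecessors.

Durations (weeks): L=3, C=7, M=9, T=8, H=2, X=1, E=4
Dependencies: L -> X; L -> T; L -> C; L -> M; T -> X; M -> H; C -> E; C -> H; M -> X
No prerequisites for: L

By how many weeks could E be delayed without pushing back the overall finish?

0

The longest chain is L→C→E = 3+7+4 = 14; overall finish 14 weeks.
E finishes as early as 14 and must finish by 14.
So E can slip 14 − 14 = 0 weeks.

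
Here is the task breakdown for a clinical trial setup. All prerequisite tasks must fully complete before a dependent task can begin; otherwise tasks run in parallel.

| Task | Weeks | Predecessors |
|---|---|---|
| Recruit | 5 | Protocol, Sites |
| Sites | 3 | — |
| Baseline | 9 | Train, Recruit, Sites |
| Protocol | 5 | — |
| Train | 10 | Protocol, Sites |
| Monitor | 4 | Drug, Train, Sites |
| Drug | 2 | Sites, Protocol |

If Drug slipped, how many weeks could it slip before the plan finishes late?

The longest chain is Protocol→Train→Baseline = 5+10+9 = 24; overall finish 24 weeks.
Longest path through Drug: 11 weeks (earliest finish 7, latest finish 20).
Float = 24 − 11 = 13.

13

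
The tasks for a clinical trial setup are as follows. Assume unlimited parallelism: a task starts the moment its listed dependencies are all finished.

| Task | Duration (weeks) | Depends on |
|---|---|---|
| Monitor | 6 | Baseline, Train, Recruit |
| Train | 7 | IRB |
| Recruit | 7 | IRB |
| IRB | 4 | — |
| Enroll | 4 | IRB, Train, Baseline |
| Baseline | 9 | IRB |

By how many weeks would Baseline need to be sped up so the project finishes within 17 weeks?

2

Current finish: 19 weeks; target: 17.
Baseline is on every critical path, so each week cut from Baseline cuts the finish by one (this holds down to a finish of 17).
Need 19 − 17 = 2 weeks off Baseline → Baseline becomes 7 weeks, finish becomes 17.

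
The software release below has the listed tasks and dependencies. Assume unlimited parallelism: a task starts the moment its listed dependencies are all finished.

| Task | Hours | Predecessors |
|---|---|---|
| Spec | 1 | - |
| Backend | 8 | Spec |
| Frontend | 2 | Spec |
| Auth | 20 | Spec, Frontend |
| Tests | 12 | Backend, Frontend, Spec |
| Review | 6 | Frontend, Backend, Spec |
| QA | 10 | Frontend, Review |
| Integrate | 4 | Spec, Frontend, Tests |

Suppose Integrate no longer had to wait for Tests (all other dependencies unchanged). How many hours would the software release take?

25

Before: longest chain Spec→Backend→Tests→Integrate = 1+8+12+4 = 25, finish 25.
Without Tests→Integrate, Integrate's earliest start moves from 21 to 3.
After: Spec→Backend→Review→QA = 1+8+6+10 = 25 → 25 hours.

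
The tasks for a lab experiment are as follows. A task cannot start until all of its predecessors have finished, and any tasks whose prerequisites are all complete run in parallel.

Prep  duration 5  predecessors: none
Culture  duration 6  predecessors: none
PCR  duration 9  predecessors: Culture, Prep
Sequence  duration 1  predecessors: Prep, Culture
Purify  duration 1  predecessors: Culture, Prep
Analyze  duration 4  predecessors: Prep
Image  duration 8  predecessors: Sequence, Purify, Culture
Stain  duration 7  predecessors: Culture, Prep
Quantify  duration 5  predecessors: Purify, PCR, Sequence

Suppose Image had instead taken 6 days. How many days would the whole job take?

20

The binding path is Culture→PCR→Quantify = 6+9+5 = 20; finish at 20 days.
Image has 5 days of float (longest path through it is 15).
No other chain overtakes it, so the finish is 20 days.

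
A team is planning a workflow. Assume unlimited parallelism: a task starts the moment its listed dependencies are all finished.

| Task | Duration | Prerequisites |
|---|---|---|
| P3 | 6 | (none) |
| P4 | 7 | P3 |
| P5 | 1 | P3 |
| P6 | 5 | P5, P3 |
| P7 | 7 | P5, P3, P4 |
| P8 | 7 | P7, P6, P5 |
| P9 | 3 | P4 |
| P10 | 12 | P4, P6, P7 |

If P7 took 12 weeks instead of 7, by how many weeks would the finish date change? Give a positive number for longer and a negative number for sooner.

As given, the longest chain is P3→P4→P7→P10 = 6+7+7+12 = 32, so the finish is 32 weeks.
P7 lies on that path, so at 12 weeks the path becomes 37 weeks.
No other chain overtakes it, so the finish is 37 weeks.
Change in finish: 37 − 32 = +5 weeks.

5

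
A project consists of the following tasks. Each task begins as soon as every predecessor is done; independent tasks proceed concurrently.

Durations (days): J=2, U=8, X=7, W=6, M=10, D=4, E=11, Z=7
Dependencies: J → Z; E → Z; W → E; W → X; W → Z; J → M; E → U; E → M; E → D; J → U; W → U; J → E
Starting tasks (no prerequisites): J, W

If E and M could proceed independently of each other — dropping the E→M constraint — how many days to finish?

With the dependency in place, W→E→M = 6+11+10 = 27 sets the finish at 27 days.
Without E→M, M's earliest start moves from 17 to 2.
New critical path: W→E→U = 6+11+8 = 25 ⇒ 25 days.

25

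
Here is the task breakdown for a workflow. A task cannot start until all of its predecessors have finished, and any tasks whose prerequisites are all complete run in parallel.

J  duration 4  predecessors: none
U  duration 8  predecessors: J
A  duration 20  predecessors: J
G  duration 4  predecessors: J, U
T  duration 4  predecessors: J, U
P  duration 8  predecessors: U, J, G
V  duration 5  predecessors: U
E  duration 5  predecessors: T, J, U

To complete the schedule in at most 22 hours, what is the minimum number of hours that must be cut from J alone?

Current finish: 24 hours; target: 22.
J is on every critical path, so each hour cut from J cuts the finish by one (this holds down to a finish of 21).
Need 24 − 22 = 2 hours off J → J becomes 2 hours, finish becomes 22.

2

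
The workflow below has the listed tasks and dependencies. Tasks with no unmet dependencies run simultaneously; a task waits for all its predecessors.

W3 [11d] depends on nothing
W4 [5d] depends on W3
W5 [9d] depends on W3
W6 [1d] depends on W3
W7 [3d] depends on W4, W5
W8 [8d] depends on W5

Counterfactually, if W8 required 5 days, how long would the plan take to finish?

25

Baseline: W3→W5→W8 = 11+9+8 = 28 → 28 days.
W8 lies on that path, so at 5 days the path becomes 25 days.
No other chain overtakes it, so the finish is 25 days.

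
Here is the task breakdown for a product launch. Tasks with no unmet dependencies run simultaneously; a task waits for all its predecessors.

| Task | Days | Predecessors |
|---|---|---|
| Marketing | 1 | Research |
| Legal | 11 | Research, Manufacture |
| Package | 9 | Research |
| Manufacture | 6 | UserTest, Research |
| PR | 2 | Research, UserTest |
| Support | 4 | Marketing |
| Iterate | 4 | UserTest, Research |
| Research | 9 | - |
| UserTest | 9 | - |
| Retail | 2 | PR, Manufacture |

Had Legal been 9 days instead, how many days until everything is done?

24

The binding path is Research→Manufacture→Legal = 9+6+11 = 26; finish at 26 days.
Since Legal is critical, the -2 change carries straight to that chain (now 24 days).
The critical path is still Research→Manufacture→Legal; finish is now 24 days.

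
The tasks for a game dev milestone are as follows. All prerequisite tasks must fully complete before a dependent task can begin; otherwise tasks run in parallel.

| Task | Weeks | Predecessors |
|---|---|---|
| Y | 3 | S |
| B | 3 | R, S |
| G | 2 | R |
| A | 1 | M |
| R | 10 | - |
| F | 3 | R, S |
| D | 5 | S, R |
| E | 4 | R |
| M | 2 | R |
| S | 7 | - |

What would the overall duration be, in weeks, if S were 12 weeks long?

17

Baseline: R→D = 10+5 = 15 → 15 weeks.
S has 3 weeks of float (longest path through it is 12).
The binding chain switches to S→D = 12+5 = 17; finish 17 weeks.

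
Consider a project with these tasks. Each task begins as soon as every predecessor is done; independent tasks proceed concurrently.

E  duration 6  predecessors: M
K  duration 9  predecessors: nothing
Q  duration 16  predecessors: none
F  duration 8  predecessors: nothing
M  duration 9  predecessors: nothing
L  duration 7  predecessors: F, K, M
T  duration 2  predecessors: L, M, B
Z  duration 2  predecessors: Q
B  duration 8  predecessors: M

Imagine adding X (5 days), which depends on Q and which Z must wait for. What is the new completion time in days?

23

Originally the project takes 19 days.
With X inserted, Z now waits for max(Q, X).
New critical path: Q→X→Z = 16+5+2 = 23 ⇒ 23 days.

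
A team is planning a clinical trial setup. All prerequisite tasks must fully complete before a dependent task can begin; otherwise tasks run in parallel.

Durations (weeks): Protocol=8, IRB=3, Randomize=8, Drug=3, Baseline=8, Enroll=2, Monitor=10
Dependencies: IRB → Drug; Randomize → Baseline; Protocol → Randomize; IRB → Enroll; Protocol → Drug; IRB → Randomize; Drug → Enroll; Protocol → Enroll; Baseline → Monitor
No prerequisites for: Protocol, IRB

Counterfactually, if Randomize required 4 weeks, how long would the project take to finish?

Critical path before the change: Protocol→Randomize→Baseline→Monitor = 8+8+8+10 = 34 giving 34 weeks.
Randomize is on the critical path; changing it to 4 makes that path 30 weeks.
No other chain overtakes it, so the finish is 30 weeks.

30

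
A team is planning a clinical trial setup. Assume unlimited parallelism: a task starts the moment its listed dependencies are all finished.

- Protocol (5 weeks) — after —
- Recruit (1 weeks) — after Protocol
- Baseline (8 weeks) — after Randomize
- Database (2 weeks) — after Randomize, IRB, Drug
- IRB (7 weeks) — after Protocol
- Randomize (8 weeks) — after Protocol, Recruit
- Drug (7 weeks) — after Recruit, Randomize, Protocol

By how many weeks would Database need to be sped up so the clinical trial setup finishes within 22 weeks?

1

Current finish: 23 weeks; target: 22.
Database is on every critical path, so each week cut from Database cuts the finish by one (this holds down to a finish of 22).
Need 23 − 22 = 1 week off Database → Database becomes 1 week, finish becomes 22.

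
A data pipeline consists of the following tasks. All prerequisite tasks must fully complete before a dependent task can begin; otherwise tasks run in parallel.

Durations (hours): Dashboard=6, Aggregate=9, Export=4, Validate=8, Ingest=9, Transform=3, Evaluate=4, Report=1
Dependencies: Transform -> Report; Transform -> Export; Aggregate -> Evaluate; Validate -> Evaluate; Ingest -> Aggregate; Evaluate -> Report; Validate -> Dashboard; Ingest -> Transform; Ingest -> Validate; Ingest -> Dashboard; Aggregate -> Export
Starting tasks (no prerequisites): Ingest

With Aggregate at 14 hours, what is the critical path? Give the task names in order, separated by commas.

As given, the longest chain is Ingest→Aggregate→Evaluate→Report = 9+9+4+1 = 23, so the finish is 23 hours.
Since Aggregate is critical, the +5 change carries straight to that chain (now 28 hours).
The critical path is still Ingest→Aggregate→Evaluate→Report; finish is now 28 hours.

Ingest, Aggregate, Evaluate, Report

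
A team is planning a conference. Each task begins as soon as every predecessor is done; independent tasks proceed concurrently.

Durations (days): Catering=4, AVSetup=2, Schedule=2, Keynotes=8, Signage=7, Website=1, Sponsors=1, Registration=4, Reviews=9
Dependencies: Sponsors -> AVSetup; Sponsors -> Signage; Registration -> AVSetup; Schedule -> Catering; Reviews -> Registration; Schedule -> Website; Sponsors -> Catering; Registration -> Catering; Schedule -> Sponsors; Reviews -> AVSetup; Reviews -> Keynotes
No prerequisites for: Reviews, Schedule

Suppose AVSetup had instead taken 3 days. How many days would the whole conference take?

17

Critical path before the change: Reviews→Keynotes = 9+8 = 17 giving 17 days.
AVSetup is off the critical path — its longest chain is 15 days, giving 2 of slack.
That remains the longest chain; total 17 days.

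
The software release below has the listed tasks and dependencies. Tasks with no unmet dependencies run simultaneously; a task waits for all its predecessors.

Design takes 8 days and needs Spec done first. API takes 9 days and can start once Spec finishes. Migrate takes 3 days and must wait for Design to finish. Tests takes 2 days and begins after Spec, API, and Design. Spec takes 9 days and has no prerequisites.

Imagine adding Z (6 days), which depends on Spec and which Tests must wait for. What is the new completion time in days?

Originally the plan takes 20 days.
With Z inserted, Tests now waits for max(Spec, API, Design, Z).
New critical path: Spec→Design→Migrate = 9+8+3 = 20 ⇒ 20 days.

20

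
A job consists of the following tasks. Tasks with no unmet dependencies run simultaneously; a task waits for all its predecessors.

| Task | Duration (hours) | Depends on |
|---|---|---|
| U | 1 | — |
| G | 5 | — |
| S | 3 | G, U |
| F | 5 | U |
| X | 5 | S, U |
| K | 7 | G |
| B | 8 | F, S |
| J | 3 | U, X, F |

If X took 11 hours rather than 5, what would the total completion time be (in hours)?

22

As given, the longest chain is G→S→X→J = 5+3+5+3 = 16, so the finish is 16 hours.
X is on the critical path; changing it to 11 makes that path 22 hours.
The critical path is still G→S→X→J; finish is now 22 hours.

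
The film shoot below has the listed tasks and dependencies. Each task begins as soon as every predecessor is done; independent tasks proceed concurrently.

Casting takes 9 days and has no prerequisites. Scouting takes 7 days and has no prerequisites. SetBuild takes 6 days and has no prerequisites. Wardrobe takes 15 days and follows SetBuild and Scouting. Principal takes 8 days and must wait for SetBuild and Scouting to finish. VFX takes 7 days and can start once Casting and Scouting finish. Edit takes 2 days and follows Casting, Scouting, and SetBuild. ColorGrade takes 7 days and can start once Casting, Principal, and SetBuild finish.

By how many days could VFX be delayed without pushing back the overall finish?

6

Critical path: Scouting→Wardrobe = 7+15 = 22, so the finish is 22 days.
The longest chain containing VFX totals 16 days.
So VFX can slip 22 − 16 = 6 days.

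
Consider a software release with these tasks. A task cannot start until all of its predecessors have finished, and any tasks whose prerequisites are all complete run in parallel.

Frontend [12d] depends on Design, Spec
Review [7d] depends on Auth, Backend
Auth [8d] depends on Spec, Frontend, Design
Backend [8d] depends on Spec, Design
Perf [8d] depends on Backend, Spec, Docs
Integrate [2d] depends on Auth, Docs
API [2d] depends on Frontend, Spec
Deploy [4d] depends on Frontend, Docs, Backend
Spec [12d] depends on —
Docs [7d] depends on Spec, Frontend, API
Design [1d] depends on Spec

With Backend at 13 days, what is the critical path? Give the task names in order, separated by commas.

Spec, Design, Frontend, API, Docs, Perf

The binding path is Spec→Design→Frontend→API→Docs→Perf = 12+1+12+2+7+8 = 42; finish at 42 days.
Backend is off the critical path — its longest chain is 29 days, giving 13 of slack.
The critical path is still Spec→Design→Frontend→API→Docs→Perf; finish is now 42 days.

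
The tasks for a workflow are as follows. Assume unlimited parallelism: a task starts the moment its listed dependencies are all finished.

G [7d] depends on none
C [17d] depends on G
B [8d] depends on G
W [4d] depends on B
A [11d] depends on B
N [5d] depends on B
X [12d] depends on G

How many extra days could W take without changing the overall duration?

Critical path: G→B→A = 7+8+11 = 26, so the finish is 26 days.
The longest chain containing W totals 19 days.
Float = 26 − 19 = 7.

7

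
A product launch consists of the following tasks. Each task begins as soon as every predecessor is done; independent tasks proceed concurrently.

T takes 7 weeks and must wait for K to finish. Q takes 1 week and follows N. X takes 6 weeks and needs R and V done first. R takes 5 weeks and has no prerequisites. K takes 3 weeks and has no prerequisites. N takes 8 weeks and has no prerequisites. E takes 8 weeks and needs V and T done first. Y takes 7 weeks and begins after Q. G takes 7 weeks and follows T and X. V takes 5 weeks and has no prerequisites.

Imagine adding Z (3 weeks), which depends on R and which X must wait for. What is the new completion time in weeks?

Originally the schedule takes 18 weeks.
With Z inserted, X now waits for max(R, V, Z).
New critical path: R→Z→X→G = 5+3+6+7 = 21 ⇒ 21 weeks.

21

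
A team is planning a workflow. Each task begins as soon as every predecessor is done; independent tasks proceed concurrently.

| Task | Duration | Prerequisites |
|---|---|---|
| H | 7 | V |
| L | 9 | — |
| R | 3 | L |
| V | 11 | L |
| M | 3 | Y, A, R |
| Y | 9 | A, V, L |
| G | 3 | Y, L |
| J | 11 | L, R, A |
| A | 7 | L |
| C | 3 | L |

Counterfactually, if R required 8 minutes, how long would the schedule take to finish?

Baseline: L→V→Y→G = 9+11+9+3 = 32 → 32 minutes.
The longest path through R is only 23 minutes, so R has float 9.
The critical path is still L→V→Y→G; finish is now 32 minutes.

32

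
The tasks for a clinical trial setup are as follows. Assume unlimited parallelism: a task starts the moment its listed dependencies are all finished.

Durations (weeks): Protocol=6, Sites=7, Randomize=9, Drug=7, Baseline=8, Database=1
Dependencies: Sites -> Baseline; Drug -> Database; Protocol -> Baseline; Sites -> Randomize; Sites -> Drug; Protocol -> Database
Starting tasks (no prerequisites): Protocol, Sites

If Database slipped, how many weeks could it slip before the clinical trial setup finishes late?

1

Sites→Randomize = 7+9 = 16 sets the makespan at 16 weeks.
Longest path through Database: 15 weeks (earliest finish 15, latest finish 16).
Float = 16 − 15 = 1.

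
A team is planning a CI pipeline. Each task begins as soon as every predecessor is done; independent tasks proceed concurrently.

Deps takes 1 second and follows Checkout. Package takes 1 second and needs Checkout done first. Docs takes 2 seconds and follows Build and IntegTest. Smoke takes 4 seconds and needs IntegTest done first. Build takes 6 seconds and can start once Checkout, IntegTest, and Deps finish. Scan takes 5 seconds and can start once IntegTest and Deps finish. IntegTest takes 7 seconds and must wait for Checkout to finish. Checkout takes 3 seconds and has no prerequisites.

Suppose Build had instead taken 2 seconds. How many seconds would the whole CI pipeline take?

15

Actual critical path: Checkout→IntegTest→Build→Docs = 3+7+6+2 = 18 ⇒ 18 seconds.
Build lies on that path, so at 2 seconds the path becomes 14 seconds.
New critical path: Checkout→IntegTest→Scan = 3+7+5 = 15 ⇒ 15 seconds.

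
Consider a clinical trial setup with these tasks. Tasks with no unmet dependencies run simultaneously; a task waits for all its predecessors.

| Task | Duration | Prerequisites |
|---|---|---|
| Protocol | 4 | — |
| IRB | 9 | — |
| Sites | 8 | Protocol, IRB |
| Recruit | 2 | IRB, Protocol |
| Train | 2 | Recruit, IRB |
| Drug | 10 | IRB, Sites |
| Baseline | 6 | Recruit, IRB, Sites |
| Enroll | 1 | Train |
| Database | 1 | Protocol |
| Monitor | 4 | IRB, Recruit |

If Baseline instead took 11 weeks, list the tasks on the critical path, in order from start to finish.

IRB, Sites, Baseline

Actual critical path: IRB→Sites→Drug = 9+8+10 = 27 ⇒ 27 weeks.
Baseline has 4 weeks of float (longest path through it is 23).
The binding chain switches to IRB→Sites→Baseline = 9+8+11 = 28; finish 28 weeks.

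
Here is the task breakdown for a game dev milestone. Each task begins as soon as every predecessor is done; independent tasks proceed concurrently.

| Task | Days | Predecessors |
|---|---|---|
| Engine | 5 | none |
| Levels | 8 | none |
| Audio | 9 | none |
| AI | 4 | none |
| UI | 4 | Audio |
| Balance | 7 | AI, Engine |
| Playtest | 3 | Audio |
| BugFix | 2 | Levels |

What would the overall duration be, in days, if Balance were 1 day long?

Critical path before the change: Audio→UI = 9+4 = 13 giving 13 days.
The longest path through Balance is only 12 days, so Balance has float 1.
The critical path is still Audio→UI; finish is now 13 days.

13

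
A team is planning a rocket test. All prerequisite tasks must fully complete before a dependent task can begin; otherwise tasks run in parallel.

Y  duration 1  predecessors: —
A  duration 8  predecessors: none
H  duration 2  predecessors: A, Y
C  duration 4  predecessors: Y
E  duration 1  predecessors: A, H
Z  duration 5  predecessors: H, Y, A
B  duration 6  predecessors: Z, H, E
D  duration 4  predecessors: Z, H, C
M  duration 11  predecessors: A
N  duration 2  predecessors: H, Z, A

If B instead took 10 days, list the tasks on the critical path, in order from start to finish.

A, H, Z, B

Baseline: A→H→Z→B = 8+2+5+6 = 21 → 21 days.
B lies on that path, so at 10 days the path becomes 25 days.
No other chain overtakes it, so the finish is 25 days.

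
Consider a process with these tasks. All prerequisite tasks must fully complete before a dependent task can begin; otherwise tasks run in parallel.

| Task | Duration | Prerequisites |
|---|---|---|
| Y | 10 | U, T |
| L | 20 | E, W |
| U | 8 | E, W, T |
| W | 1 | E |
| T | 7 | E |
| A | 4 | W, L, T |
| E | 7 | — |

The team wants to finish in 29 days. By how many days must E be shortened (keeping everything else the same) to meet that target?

Current finish: 32 days; target: 29.
E is on every critical path, so each day cut from E cuts the finish by one (this holds down to a finish of 26).
Need 32 − 29 = 3 days off E → E becomes 4 days, finish becomes 29.

3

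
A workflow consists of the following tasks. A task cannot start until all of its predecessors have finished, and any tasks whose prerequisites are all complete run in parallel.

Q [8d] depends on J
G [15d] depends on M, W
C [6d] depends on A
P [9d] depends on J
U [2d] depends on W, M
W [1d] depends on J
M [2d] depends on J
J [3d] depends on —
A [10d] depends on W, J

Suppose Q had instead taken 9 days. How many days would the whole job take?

Baseline: J→M→G = 3+2+15 = 20 → 20 days.
The longest path through Q is only 11 days, so Q has float 9.
That remains the longest chain; total 20 days.

20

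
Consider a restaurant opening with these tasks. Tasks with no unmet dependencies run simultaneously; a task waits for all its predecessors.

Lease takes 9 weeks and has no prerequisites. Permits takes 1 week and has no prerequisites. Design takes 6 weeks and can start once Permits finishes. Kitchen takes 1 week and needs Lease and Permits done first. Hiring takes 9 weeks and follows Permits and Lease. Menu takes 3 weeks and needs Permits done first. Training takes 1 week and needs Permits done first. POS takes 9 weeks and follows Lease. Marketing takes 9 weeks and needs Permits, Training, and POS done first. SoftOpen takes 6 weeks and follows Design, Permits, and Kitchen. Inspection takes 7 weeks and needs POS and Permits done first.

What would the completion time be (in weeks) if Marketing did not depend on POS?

Before: longest chain Lease→POS→Marketing = 9+9+9 = 27, finish 27.
Without POS→Marketing, Marketing's earliest start moves from 18 to 2.
After: Lease→POS→Inspection = 9+9+7 = 25 → 25 weeks.

25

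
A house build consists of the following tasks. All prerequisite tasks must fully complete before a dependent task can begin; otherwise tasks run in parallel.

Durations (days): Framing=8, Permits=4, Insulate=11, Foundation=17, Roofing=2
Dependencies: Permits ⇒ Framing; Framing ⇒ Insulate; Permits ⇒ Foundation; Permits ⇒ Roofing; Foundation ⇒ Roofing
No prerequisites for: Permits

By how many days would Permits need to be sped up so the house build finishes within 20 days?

3

Current finish: 23 days; target: 20.
Permits is on every critical path, so each day cut from Permits cuts the finish by one (this holds down to a finish of 20).
Need 23 − 20 = 3 days off Permits → Permits becomes 1 day, finish becomes 20.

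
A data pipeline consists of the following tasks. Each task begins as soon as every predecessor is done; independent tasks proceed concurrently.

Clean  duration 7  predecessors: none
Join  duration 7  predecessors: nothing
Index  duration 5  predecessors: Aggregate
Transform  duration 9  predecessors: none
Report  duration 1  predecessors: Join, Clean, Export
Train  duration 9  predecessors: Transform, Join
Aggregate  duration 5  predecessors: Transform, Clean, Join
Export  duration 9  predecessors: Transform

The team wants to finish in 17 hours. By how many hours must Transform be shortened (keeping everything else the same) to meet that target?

Current finish: 19 hours; target: 17.
Transform is on every critical path, so each hour cut from Transform cuts the finish by one (this holds down to a finish of 17).
Need 19 − 17 = 2 hours off Transform → Transform becomes 7 hours, finish becomes 17.

2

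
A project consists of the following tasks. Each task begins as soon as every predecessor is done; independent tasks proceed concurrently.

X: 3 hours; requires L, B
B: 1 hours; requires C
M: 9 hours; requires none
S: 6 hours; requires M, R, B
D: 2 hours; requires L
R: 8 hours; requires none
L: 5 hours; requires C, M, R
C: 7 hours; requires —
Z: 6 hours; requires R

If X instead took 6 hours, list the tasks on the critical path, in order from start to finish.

Baseline: M→L→X = 9+5+3 = 17 → 17 hours.
X is on the critical path; changing it to 6 makes that path 20 hours.
That remains the longest chain; total 20 hours.

M, L, X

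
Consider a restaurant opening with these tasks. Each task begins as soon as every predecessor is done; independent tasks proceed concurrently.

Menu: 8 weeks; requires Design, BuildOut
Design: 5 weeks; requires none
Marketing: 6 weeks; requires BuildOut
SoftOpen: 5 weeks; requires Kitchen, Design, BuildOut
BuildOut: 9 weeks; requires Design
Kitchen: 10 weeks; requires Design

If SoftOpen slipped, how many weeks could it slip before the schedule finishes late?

2

The longest chain is Design→BuildOut→Menu = 5+9+8 = 22; overall finish 22 weeks.
Longest path through SoftOpen: 20 weeks (earliest finish 20, latest finish 22).
Float = 22 − 20 = 2.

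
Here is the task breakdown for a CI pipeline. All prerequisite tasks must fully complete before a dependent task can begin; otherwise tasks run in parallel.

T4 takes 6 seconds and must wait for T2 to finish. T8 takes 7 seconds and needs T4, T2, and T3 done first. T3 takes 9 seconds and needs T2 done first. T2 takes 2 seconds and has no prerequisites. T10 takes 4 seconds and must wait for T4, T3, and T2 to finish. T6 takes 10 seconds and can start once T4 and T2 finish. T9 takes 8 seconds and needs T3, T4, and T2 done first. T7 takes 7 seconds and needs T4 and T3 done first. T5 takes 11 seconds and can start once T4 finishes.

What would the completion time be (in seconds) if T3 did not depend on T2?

19

With the dependency in place, T2→T3→T9 = 2+9+8 = 19 sets the finish at 19 seconds.
Without T2→T3, T3's earliest start moves from 2 to 0.
The longest chain is now T2→T4→T5 = 2+6+11 = 19, so the plan takes 19 seconds.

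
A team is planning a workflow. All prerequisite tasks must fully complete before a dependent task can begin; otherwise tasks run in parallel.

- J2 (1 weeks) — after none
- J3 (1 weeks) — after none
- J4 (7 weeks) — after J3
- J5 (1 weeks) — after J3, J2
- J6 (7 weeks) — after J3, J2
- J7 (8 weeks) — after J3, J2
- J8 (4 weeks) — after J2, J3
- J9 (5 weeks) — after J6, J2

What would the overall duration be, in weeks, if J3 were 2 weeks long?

14

As given, the longest chain is J3→J6→J9 = 1+7+5 = 13, so the finish is 13 weeks.
Since J3 is critical, the +1 change carries straight to that chain (now 14 weeks).
That remains the longest chain; total 14 weeks.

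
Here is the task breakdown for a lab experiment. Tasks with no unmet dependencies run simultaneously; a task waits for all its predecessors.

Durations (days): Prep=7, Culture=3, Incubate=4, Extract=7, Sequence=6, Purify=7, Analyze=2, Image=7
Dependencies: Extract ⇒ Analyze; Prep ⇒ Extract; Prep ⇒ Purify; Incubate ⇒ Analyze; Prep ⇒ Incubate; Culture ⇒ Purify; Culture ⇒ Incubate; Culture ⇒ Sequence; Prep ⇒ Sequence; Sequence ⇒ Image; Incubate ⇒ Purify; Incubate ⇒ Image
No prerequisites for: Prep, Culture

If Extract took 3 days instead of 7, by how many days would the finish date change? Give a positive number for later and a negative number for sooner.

Critical path before the change: Prep→Sequence→Image = 7+6+7 = 20 giving 20 days.
Extract is off the critical path — its longest chain is 16 days, giving 4 of slack.
That remains the longest chain; total 20 days.
Change in finish: 20 − 20 = +0 days.

0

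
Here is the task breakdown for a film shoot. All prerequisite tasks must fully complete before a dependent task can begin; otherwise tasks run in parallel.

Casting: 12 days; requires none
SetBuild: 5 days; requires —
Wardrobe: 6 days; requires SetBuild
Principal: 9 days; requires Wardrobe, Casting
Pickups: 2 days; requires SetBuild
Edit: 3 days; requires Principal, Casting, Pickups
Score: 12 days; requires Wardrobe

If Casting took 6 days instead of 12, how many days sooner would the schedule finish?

Critical path before the change: Casting→Principal→Edit = 12+9+3 = 24 giving 24 days.
Casting lies on that path, so at 6 days the path becomes 18 days.
New critical path: SetBuild→Wardrobe→Principal→Edit = 5+6+9+3 = 23 ⇒ 23 days.
Change in finish: 23 − 24 = -1 days.

1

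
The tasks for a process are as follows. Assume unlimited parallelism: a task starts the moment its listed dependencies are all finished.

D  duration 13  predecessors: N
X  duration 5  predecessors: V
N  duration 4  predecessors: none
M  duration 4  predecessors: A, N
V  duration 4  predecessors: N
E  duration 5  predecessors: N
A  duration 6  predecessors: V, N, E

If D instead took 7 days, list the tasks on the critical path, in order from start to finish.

Critical path before the change: N→E→A→M = 4+5+6+4 = 19 giving 19 days.
D is off the critical path — its longest chain is 17 days, giving 2 of slack.
That remains the longest chain; total 19 days.

N, E, A, M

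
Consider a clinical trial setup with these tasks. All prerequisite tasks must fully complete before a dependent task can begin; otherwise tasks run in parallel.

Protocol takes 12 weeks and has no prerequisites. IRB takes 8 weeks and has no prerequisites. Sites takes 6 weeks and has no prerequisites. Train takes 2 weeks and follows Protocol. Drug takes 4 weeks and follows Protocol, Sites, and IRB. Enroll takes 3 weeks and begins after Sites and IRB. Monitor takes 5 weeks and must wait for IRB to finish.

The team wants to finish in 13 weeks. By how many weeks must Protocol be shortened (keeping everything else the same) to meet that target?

3

Current finish: 16 weeks; target: 13.
Protocol is on every critical path, so each week cut from Protocol cuts the finish by one (this holds down to a finish of 13).
Need 16 − 13 = 3 weeks off Protocol → Protocol becomes 9 weeks, finish becomes 13.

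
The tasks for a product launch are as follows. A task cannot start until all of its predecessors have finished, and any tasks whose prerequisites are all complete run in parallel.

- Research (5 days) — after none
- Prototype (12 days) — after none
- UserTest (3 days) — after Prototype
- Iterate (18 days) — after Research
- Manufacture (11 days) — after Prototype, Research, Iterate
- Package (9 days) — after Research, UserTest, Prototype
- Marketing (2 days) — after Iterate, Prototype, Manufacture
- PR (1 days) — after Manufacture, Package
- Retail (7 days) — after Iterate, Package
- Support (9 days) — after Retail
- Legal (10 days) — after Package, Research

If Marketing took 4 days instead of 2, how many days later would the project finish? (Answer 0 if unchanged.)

0

Baseline: Prototype→UserTest→Package→Retail→Support = 12+3+9+7+9 = 40 → 40 days.
Marketing has 4 days of float (longest path through it is 36).
The critical path is still Prototype→UserTest→Package→Retail→Support; finish is now 40 days.
Change in finish: 40 − 40 = +0 days.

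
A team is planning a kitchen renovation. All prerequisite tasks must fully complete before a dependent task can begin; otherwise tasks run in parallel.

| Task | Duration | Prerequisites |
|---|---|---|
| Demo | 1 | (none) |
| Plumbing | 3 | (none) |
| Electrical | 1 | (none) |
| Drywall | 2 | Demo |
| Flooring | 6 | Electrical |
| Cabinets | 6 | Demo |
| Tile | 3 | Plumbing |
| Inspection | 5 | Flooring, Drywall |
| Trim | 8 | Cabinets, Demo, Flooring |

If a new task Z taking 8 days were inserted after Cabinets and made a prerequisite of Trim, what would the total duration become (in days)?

Originally the schedule takes 15 days.
With Z inserted, Trim now waits for max(Cabinets, Demo, Flooring, Z).
New critical path: Demo→Cabinets→Z→Trim = 1+6+8+8 = 23 ⇒ 23 days.

23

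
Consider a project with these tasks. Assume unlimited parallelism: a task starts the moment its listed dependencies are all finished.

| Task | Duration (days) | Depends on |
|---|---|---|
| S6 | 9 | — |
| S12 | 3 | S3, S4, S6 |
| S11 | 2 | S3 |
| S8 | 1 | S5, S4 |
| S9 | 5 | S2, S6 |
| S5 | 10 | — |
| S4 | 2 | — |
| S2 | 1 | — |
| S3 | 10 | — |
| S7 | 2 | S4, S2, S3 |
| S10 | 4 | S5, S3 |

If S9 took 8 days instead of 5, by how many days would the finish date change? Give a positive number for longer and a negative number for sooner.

3

Critical path before the change: S6→S9 = 9+5 = 14 giving 14 days.
Since S9 is critical, the +3 change carries straight to that chain (now 17 days).
No other chain overtakes it, so the finish is 17 days.
Change in finish: 17 − 14 = +3 days.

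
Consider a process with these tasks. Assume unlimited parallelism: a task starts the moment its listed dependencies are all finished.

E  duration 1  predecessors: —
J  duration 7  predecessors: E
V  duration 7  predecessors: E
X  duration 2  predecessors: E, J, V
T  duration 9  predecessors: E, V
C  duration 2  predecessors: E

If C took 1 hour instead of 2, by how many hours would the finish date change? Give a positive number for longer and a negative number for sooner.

0

As given, the longest chain is E→V→T = 1+7+9 = 17, so the finish is 17 hours.
C has 14 hours of float (longest path through it is 3).
That remains the longest chain; total 17 hours.
Change in finish: 17 − 17 = +0 hours.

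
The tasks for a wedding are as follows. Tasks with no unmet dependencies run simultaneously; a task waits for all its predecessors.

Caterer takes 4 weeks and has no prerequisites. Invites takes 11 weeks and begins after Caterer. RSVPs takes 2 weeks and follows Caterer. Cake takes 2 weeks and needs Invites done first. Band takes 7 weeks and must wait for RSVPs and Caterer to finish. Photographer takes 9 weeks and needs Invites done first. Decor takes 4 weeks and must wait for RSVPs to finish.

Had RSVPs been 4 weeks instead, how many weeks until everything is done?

As given, the longest chain is Caterer→Invites→Photographer = 4+11+9 = 24, so the finish is 24 weeks.
RSVPs is off the critical path — its longest chain is 13 weeks, giving 11 of slack.
That remains the longest chain; total 24 weeks.

24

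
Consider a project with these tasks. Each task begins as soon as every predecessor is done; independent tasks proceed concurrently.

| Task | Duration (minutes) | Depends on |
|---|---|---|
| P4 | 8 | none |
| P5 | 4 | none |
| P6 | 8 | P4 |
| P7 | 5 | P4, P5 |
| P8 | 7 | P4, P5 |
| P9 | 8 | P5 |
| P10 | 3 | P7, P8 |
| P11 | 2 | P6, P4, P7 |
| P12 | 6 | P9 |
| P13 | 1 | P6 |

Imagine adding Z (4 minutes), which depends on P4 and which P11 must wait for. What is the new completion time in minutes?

18

Originally the project takes 18 minutes.
With Z inserted, P11 now waits for max(P6, P4, P7, Z).
New critical path: P4→P6→P11 = 8+8+2 = 18 ⇒ 18 minutes.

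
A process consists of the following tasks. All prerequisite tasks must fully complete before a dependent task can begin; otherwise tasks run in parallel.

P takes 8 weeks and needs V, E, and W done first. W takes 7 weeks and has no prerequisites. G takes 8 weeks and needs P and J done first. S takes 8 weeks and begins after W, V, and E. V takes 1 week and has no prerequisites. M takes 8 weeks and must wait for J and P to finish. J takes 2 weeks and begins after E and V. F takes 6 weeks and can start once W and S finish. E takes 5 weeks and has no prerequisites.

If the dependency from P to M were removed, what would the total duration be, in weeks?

23

With the dependency in place, W→P→M = 7+8+8 = 23 sets the finish at 23 weeks.
Without P→M, M's earliest start moves from 15 to 7.
New critical path: W→P→G = 7+8+8 = 23 ⇒ 23 weeks.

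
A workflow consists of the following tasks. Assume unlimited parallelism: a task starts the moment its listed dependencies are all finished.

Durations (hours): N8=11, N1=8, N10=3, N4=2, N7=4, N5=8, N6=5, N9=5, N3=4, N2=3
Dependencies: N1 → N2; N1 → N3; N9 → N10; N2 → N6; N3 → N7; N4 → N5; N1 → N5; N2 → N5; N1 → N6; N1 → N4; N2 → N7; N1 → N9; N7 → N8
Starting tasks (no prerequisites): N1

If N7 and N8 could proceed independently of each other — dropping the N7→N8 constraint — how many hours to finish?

19

Original critical path: N1→N3→N7→N8 = 8+4+4+11 = 27 ⇒ 27 hours.
Without N7→N8, N8's earliest start moves from 16 to 0.
After: N1→N2→N5 = 8+3+8 = 19 → 19 hours.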